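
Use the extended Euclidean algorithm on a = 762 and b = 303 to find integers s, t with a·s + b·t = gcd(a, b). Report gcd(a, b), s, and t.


Euclidean algorithm on (762, 303) — divide until remainder is 0:
  762 = 2 · 303 + 156
  303 = 1 · 156 + 147
  156 = 1 · 147 + 9
  147 = 16 · 9 + 3
  9 = 3 · 3 + 0
gcd(762, 303) = 3.
Track Bezout coefficients alongside the remainders: start with r₀ = 762 = a·1 + b·0 (s = 1, t = 0) and r₁ = 303 = a·0 + b·1 (s = 0, t = 1); each new remainder r_{k+1} = r_{k-1} − q_k·r_k inherits s_{k+1} = s_{k-1} − q_k·s_k, t_{k+1} = t_{k-1} − q_k·t_k, so r_k = a·s_k + b·t_k at every step:
  q = 2: r = 156, s = 1 − 2·0 = 1, t = 0 − 2·1 = -2  (check: 762·1 + 303·(-2) = 156)
  q = 1: r = 147, s = 0 − 1·1 = -1, t = 1 − 1·(-2) = 3  (check: 762·(-1) + 303·3 = 147)
  q = 1: r = 9, s = 1 − 1·(-1) = 2, t = -2 − 1·3 = -5  (check: 762·2 + 303·(-5) = 9)
  q = 16: r = 3, s = -1 − 16·2 = -33, t = 3 − 16·(-5) = 83  (check: 762·(-33) + 303·83 = 3)
The row with r = 3 (the gcd) gives the Bezout coefficients s = -33, t = 83.
Result: 762 · (-33) + 303 · (83) = 3.

gcd(762, 303) = 3; s = -33, t = 83 (check: 762·(-33) + 303·83 = 3).


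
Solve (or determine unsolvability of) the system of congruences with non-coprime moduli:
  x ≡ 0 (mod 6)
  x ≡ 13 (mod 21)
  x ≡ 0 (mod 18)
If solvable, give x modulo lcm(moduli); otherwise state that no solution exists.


Moduli 6, 21, 18 are not pairwise coprime, so CRT works modulo lcm(m_i) when all pairwise compatibility conditions hold.
Pairwise compatibility: gcd(m_i, m_j) must divide a_i - a_j for every pair.
Merge one congruence at a time:
  Start: x ≡ 0 (mod 6).
  Combine with x ≡ 13 (mod 21): gcd(6, 21) = 3, and 13 - 0 = 13 is NOT divisible by 3.
    ⇒ system is inconsistent (no integer solution).

No solution (the system is inconsistent).


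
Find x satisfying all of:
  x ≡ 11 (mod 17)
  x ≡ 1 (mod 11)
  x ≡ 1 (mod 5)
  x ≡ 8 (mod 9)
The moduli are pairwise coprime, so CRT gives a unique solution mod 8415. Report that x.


Product of moduli M = 17 · 11 · 5 · 9 = 8415.
Merge one congruence at a time:
  Start: x ≡ 11 (mod 17).
  Combine with x ≡ 1 (mod 11); new modulus lcm = 187.
    Write x = 11 + 17·t and substitute into x ≡ 1 (mod 11): 17·t ≡ 1 − 11 = -10 (mod 11).
    Reduce coefficients mod 11: 6·t ≡ 1 (mod 11).
    The inverse of 6 mod 11 is 2 (since 6·2 = 12 = 1·11 + 1), so t ≡ 2·1 = 2 ≡ 2 (mod 11).
    Then x = 11 + 17·2 = 45, valid modulo lcm(17, 11) = 187: x ≡ 45 (mod 187).
  Combine with x ≡ 1 (mod 5); new modulus lcm = 935.
    Write x = 45 + 187·t and substitute into x ≡ 1 (mod 5): 187·t ≡ 1 − 45 = -44 (mod 5).
    Reduce coefficients mod 5: 2·t ≡ 1 (mod 5).
    The inverse of 2 mod 5 is 3 (since 2·3 = 6 = 1·5 + 1), so t ≡ 3·1 = 3 ≡ 3 (mod 5).
    Then x = 45 + 187·3 = 606, valid modulo lcm(187, 5) = 935: x ≡ 606 (mod 935).
  Combine with x ≡ 8 (mod 9); new modulus lcm = 8415.
    Write x = 606 + 935·t and substitute into x ≡ 8 (mod 9): 935·t ≡ 8 − 606 = -598 (mod 9).
    Reduce coefficients mod 9: 8·t ≡ 5 (mod 9).
    The inverse of 8 mod 9 is 8 (since 8·8 = 64 = 7·9 + 1), so t ≡ 8·5 = 40 ≡ 4 (mod 9).
    Then x = 606 + 935·4 = 4346, valid modulo lcm(935, 9) = 8415: x ≡ 4346 (mod 8415).
Verify against each original: 4346 mod 17 = 11, 4346 mod 11 = 1, 4346 mod 5 = 1, 4346 mod 9 = 8.

x ≡ 4346 (mod 8415).


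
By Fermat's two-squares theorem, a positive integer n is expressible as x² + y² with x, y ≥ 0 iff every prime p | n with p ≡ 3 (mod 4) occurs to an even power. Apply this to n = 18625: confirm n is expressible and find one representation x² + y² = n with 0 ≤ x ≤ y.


Step 1: Factor n = 18625 = 5^3 · 149.
Step 2: Check the mod-4 condition on each prime factor: 5 ≡ 1 (mod 4), exponent 3; 149 ≡ 1 (mod 4), exponent 1.
All primes ≡ 3 (mod 4) appear to even exponent (or don't appear), so by the two-squares theorem n IS expressible as a sum of two squares.
Step 3: Build a representation. Group n = k² · m with k = 5 and m = 5 · 149 = 745 (a product of primes ≡ 1 (mod 4)); a representation of m scales to one of n via (k·x)² + (k·y)² = k²(x² + y²). Each prime p ≡ 1 (mod 4) is itself a sum of two squares; find a² by testing p − a² for a perfect square:
  5: 5 − 1² = 4 = 2² ⇒ 5 = 1² + 2².
  149: 149 − 1² = 148, 149 − 2² = 145, 149 − 3² = 140, 149 − 4² = 133, 149 − 5² = 124, 149 − 6² = 113, 149 − 7² = 100 = 10² ⇒ 149 = 7² + 10².
  Combine using the Brahmagupta–Fibonacci identity (a² + b²)(c² + d²) = (ac − bd)² + (ad + bc)² = (ac + bd)² + (ad − bc)²:
  5 · 149 = 745: from (1² + 2²)(7² + 10²), take (1·7 − 2·10, 1·10 + 2·7) = (7 − 20, 10 + 14) = (-13, 24); dropping signs (only squares matter) gives (13, 24); check 13² + 24² = 169 + 576 = 745 ✓.
  Scale by k = 5: (5·13, 5·24) = (65, 120).
Step 4: Order so x ≤ y and verify: 65² + 120² = 4225 + 14400 = 18625 = n. ✓

n = 18625 = 65² + 120² (one valid representation with x ≤ y).


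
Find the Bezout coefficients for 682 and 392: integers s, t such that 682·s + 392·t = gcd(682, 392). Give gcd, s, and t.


Euclidean algorithm on (682, 392) — divide until remainder is 0:
  682 = 1 · 392 + 290
  392 = 1 · 290 + 102
  290 = 2 · 102 + 86
  102 = 1 · 86 + 16
  86 = 5 · 16 + 6
  16 = 2 · 6 + 4
  6 = 1 · 4 + 2
  4 = 2 · 2 + 0
gcd(682, 392) = 2.
Track Bezout coefficients alongside the remainders: start with r₀ = 682 = a·1 + b·0 (s = 1, t = 0) and r₁ = 392 = a·0 + b·1 (s = 0, t = 1); each new remainder r_{k+1} = r_{k-1} − q_k·r_k inherits s_{k+1} = s_{k-1} − q_k·s_k, t_{k+1} = t_{k-1} − q_k·t_k, so r_k = a·s_k + b·t_k at every step:
  q = 1: r = 290, s = 1 − 1·0 = 1, t = 0 − 1·1 = -1  (check: 682·1 + 392·(-1) = 290)
  q = 1: r = 102, s = 0 − 1·1 = -1, t = 1 − 1·(-1) = 2  (check: 682·(-1) + 392·2 = 102)
  q = 2: r = 86, s = 1 − 2·(-1) = 3, t = -1 − 2·2 = -5  (check: 682·3 + 392·(-5) = 86)
  q = 1: r = 16, s = -1 − 1·3 = -4, t = 2 − 1·(-5) = 7  (check: 682·(-4) + 392·7 = 16)
  q = 5: r = 6, s = 3 − 5·(-4) = 23, t = -5 − 5·7 = -40  (check: 682·23 + 392·(-40) = 6)
  q = 2: r = 4, s = -4 − 2·23 = -50, t = 7 − 2·(-40) = 87  (check: 682·(-50) + 392·87 = 4)
  q = 1: r = 2, s = 23 − 1·(-50) = 73, t = -40 − 1·87 = -127  (check: 682·73 + 392·(-127) = 2)
The row with r = 2 (the gcd) gives the Bezout coefficients s = 73, t = -127.
Result: 682 · (73) + 392 · (-127) = 2.

gcd(682, 392) = 2; s = 73, t = -127 (check: 682·73 + 392·(-127) = 2).


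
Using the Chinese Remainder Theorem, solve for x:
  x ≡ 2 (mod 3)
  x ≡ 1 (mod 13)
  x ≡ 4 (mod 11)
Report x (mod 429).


Moduli 3, 13, 11 are pairwise coprime; by CRT there is a unique solution modulo M = 3 · 13 · 11 = 429.
Solve pairwise, accumulating the modulus:
  Start with x ≡ 2 (mod 3).
  Combine with x ≡ 1 (mod 13): since gcd(3, 13) = 1, we get a unique residue mod 39.
    Write x = 2 + 3·t and substitute into x ≡ 1 (mod 13): 3·t ≡ 1 − 2 = -1 (mod 13).
    Reduce coefficients mod 13: 3·t ≡ 12 (mod 13).
    The inverse of 3 mod 13 is 9 (since 3·9 = 27 = 2·13 + 1), so t ≡ 9·12 = 108 ≡ 4 (mod 13).
    Then x = 2 + 3·4 = 14, valid modulo lcm(3, 13) = 39: x ≡ 14 (mod 39).
  Combine with x ≡ 4 (mod 11): since gcd(39, 11) = 1, we get a unique residue mod 429.
    Write x = 14 + 39·t and substitute into x ≡ 4 (mod 11): 39·t ≡ 4 − 14 = -10 (mod 11).
    Reduce coefficients mod 11: 6·t ≡ 1 (mod 11).
    The inverse of 6 mod 11 is 2 (since 6·2 = 12 = 1·11 + 1), so t ≡ 2·1 = 2 ≡ 2 (mod 11).
    Then x = 14 + 39·2 = 92, valid modulo lcm(39, 11) = 429: x ≡ 92 (mod 429).
Verify: 92 mod 3 = 2 ✓, 92 mod 13 = 1 ✓, 92 mod 11 = 4 ✓.

x ≡ 92 (mod 429).


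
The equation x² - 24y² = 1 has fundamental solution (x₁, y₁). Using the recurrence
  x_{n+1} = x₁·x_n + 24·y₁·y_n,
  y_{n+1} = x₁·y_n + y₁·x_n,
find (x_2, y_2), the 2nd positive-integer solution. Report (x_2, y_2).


Step 1: Find the fundamental solution (x₁, y₁) of x² - 24y² = 1.
  Expand √24 as a continued fraction. a₀ = ⌊√24⌋ = 4; iterate m_{k+1} = d_k·a_k − m_k, d_{k+1} = (24 − m_{k+1}²)/d_k, a_{k+1} = ⌊(a₀ + m_{k+1})/d_{k+1}⌋ (starting m₀ = 0, d₀ = 1), with convergents p_k = a_k·p_{k-1} + p_{k-2}, q_k = a_k·q_{k-1} + q_{k-2} (p₋₁ = 1, q₋₁ = 0):
  k = 0: a₀ = 4; p₀/q₀ = 4/1; p₀² − 24·q₀² = 16 − 24 = -8.
  k = 1: m = 4, d = 8, a = ⌊(4 + 4)/8⌋ = 1; p/q = (1·4 + 1)/(1·1 + 0) = 5/1; p² − 24·q² = 25 − 24 = 1.
  The first convergent with p² − 24·q² = 1 gives the fundamental solution (x₁, y₁) = (5, 1).
Step 2: Apply the recurrence (x_{n+1}, y_{n+1}) = (x₁x_n + 24y₁y_n, x₁y_n + y₁x_n) repeatedly.
  From (x_1, y_1) = (5, 1): x_2 = 5·5 + 24·1·1 = 49; y_2 = 5·1 + 1·5 = 10.
Step 3: Verify x_2² - 24·y_2² = 2401 - 2400 = 1 (should be 1). ✓

(x_1, y_1) = (5, 1); (x_2, y_2) = (49, 10).


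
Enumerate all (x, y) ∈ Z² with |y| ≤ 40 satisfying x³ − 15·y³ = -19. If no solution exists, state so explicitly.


The equation is x³ - 15y³ = -19. For fixed y, x³ = 15·y³ − 19, so a solution requires the RHS to be a perfect cube.
Strategy: iterate y from -40 to 40, compute RHS = 15·y³ − 19, and check whether it is a (positive or negative) perfect cube.
Check small values of y:
  y = 0: RHS = -19 is not a perfect cube.
  y = 1: RHS = -4 is not a perfect cube.
  y = -1: RHS = -34 is not a perfect cube.
  y = 2: RHS = 101 is not a perfect cube.
  y = -2: RHS = -139 is not a perfect cube.
  y = 3: RHS = 386 is not a perfect cube.
  y = -3: RHS = -424 is not a perfect cube.
Continuing the search up to |y| = 40 finds no solutions either.
No (x, y) in the scanned range satisfies the equation.

No integer solutions with |y| ≤ 40.


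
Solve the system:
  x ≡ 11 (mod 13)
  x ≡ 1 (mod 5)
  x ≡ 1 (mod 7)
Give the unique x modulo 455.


Moduli 13, 5, 7 are pairwise coprime; by CRT there is a unique solution modulo M = 13 · 5 · 7 = 455.
Solve pairwise, accumulating the modulus:
  Start with x ≡ 11 (mod 13).
  Combine with x ≡ 1 (mod 5): since gcd(13, 5) = 1, we get a unique residue mod 65.
    Write x = 11 + 13·t and substitute into x ≡ 1 (mod 5): 13·t ≡ 1 − 11 = -10 (mod 5).
    Reduce coefficients mod 5: 3·t ≡ 0 (mod 5).
    The inverse of 3 mod 5 is 2 (since 3·2 = 6 = 1·5 + 1), so t ≡ 2·0 = 0 ≡ 0 (mod 5).
    Then x = 11 + 13·0 = 11, valid modulo lcm(13, 5) = 65: x ≡ 11 (mod 65).
  Combine with x ≡ 1 (mod 7): since gcd(65, 7) = 1, we get a unique residue mod 455.
    Write x = 11 + 65·t and substitute into x ≡ 1 (mod 7): 65·t ≡ 1 − 11 = -10 (mod 7).
    Reduce coefficients mod 7: 2·t ≡ 4 (mod 7).
    The inverse of 2 mod 7 is 4 (since 2·4 = 8 = 1·7 + 1), so t ≡ 4·4 = 16 ≡ 2 (mod 7).
    Then x = 11 + 65·2 = 141, valid modulo lcm(65, 7) = 455: x ≡ 141 (mod 455).
Verify: 141 mod 13 = 11 ✓, 141 mod 5 = 1 ✓, 141 mod 7 = 1 ✓.

x ≡ 141 (mod 455).


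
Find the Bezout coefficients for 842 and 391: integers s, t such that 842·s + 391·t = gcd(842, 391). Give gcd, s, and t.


Euclidean algorithm on (842, 391) — divide until remainder is 0:
  842 = 2 · 391 + 60
  391 = 6 · 60 + 31
  60 = 1 · 31 + 29
  31 = 1 · 29 + 2
  29 = 14 · 2 + 1
  2 = 2 · 1 + 0
gcd(842, 391) = 1.
Track Bezout coefficients alongside the remainders: start with r₀ = 842 = a·1 + b·0 (s = 1, t = 0) and r₁ = 391 = a·0 + b·1 (s = 0, t = 1); each new remainder r_{k+1} = r_{k-1} − q_k·r_k inherits s_{k+1} = s_{k-1} − q_k·s_k, t_{k+1} = t_{k-1} − q_k·t_k, so r_k = a·s_k + b·t_k at every step:
  q = 2: r = 60, s = 1 − 2·0 = 1, t = 0 − 2·1 = -2  (check: 842·1 + 391·(-2) = 60)
  q = 6: r = 31, s = 0 − 6·1 = -6, t = 1 − 6·(-2) = 13  (check: 842·(-6) + 391·13 = 31)
  q = 1: r = 29, s = 1 − 1·(-6) = 7, t = -2 − 1·13 = -15  (check: 842·7 + 391·(-15) = 29)
  q = 1: r = 2, s = -6 − 1·7 = -13, t = 13 − 1·(-15) = 28  (check: 842·(-13) + 391·28 = 2)
  q = 14: r = 1, s = 7 − 14·(-13) = 189, t = -15 − 14·28 = -407  (check: 842·189 + 391·(-407) = 1)
The row with r = 1 (the gcd) gives the Bezout coefficients s = 189, t = -407.
Result: 842 · (189) + 391 · (-407) = 1.

gcd(842, 391) = 1; s = 189, t = -407 (check: 842·189 + 391·(-407) = 1).


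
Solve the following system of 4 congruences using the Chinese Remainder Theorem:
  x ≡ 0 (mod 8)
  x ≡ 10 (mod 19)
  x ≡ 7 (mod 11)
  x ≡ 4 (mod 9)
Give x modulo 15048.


Product of moduli M = 8 · 19 · 11 · 9 = 15048.
Merge one congruence at a time:
  Start: x ≡ 0 (mod 8).
  Combine with x ≡ 10 (mod 19); new modulus lcm = 152.
    Write x = 0 + 8·t and substitute into x ≡ 10 (mod 19): 8·t ≡ 10 − 0 = 10 (mod 19).
    The inverse of 8 mod 19 is 12 (since 8·12 = 96 = 5·19 + 1), so t ≡ 12·10 = 120 ≡ 6 (mod 19).
    Then x = 0 + 8·6 = 48, valid modulo lcm(8, 19) = 152: x ≡ 48 (mod 152).
  Combine with x ≡ 7 (mod 11); new modulus lcm = 1672.
    Write x = 48 + 152·t and substitute into x ≡ 7 (mod 11): 152·t ≡ 7 − 48 = -41 (mod 11).
    Reduce coefficients mod 11: 9·t ≡ 3 (mod 11).
    The inverse of 9 mod 11 is 5 (since 9·5 = 45 = 4·11 + 1), so t ≡ 5·3 = 15 ≡ 4 (mod 11).
    Then x = 48 + 152·4 = 656, valid modulo lcm(152, 11) = 1672: x ≡ 656 (mod 1672).
  Combine with x ≡ 4 (mod 9); new modulus lcm = 15048.
    Write x = 656 + 1672·t and substitute into x ≡ 4 (mod 9): 1672·t ≡ 4 − 656 = -652 (mod 9).
    Reduce coefficients mod 9: 7·t ≡ 5 (mod 9).
    The inverse of 7 mod 9 is 4 (since 7·4 = 28 = 3·9 + 1), so t ≡ 4·5 = 20 ≡ 2 (mod 9).
    Then x = 656 + 1672·2 = 4000, valid modulo lcm(1672, 9) = 15048: x ≡ 4000 (mod 15048).
Verify against each original: 4000 mod 8 = 0, 4000 mod 19 = 10, 4000 mod 11 = 7, 4000 mod 9 = 4.

x ≡ 4000 (mod 15048).


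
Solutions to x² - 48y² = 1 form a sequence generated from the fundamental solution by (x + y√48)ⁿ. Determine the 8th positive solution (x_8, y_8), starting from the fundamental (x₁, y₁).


Step 1: Find the fundamental solution (x₁, y₁) of x² - 48y² = 1.
  Expand √48 as a continued fraction. a₀ = ⌊√48⌋ = 6; iterate m_{k+1} = d_k·a_k − m_k, d_{k+1} = (48 − m_{k+1}²)/d_k, a_{k+1} = ⌊(a₀ + m_{k+1})/d_{k+1}⌋ (starting m₀ = 0, d₀ = 1), with convergents p_k = a_k·p_{k-1} + p_{k-2}, q_k = a_k·q_{k-1} + q_{k-2} (p₋₁ = 1, q₋₁ = 0):
  k = 0: a₀ = 6; p₀/q₀ = 6/1; p₀² − 48·q₀² = 36 − 48 = -12.
  k = 1: m = 6, d = 12, a = ⌊(6 + 6)/12⌋ = 1; p/q = (1·6 + 1)/(1·1 + 0) = 7/1; p² − 48·q² = 49 − 48 = 1.
  The first convergent with p² − 48·q² = 1 gives the fundamental solution (x₁, y₁) = (7, 1).
Step 2: Apply the recurrence (x_{n+1}, y_{n+1}) = (x₁x_n + 48y₁y_n, x₁y_n + y₁x_n) repeatedly.
  From (x_1, y_1) = (7, 1): x_2 = 7·7 + 48·1·1 = 97; y_2 = 7·1 + 1·7 = 14.
  From (x_2, y_2) = (97, 14): x_3 = 7·97 + 48·1·14 = 1351; y_3 = 7·14 + 1·97 = 195.
  From (x_3, y_3) = (1351, 195): x_4 = 7·1351 + 48·1·195 = 18817; y_4 = 7·195 + 1·1351 = 2716.
  From (x_4, y_4) = (18817, 2716): x_5 = 7·18817 + 48·1·2716 = 262087; y_5 = 7·2716 + 1·18817 = 37829.
  From (x_5, y_5) = (262087, 37829): x_6 = 7·262087 + 48·1·37829 = 3650401; y_6 = 7·37829 + 1·262087 = 526890.
  From (x_6, y_6) = (3650401, 526890): x_7 = 7·3650401 + 48·1·526890 = 50843527; y_7 = 7·526890 + 1·3650401 = 7338631.
  From (x_7, y_7) = (50843527, 7338631): x_8 = 7·50843527 + 48·1·7338631 = 708158977; y_8 = 7·7338631 + 1·50843527 = 102213944.
Step 3: Verify x_8² - 48·y_8² = 501489136705686529 - 501489136705686528 = 1 (should be 1). ✓

(x_1, y_1) = (7, 1); (x_8, y_8) = (708158977, 102213944).


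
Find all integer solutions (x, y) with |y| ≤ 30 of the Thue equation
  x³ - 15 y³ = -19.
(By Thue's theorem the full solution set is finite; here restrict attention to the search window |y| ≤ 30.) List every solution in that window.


The equation is x³ - 15y³ = -19. For fixed y, x³ = 15·y³ − 19, so a solution requires the RHS to be a perfect cube.
Strategy: iterate y from -30 to 30, compute RHS = 15·y³ − 19, and check whether it is a (positive or negative) perfect cube.
Check small values of y:
  y = 0: RHS = -19 is not a perfect cube.
  y = 1: RHS = -4 is not a perfect cube.
  y = -1: RHS = -34 is not a perfect cube.
  y = 2: RHS = 101 is not a perfect cube.
  y = -2: RHS = -139 is not a perfect cube.
  y = 3: RHS = 386 is not a perfect cube.
  y = -3: RHS = -424 is not a perfect cube.
Continuing the search up to |y| = 30 finds no solutions either.
No (x, y) in the scanned range satisfies the equation.

No integer solutions with |y| ≤ 30.


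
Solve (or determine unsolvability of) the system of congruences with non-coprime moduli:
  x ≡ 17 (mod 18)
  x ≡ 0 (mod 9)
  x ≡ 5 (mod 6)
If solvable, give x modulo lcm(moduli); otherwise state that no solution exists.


Moduli 18, 9, 6 are not pairwise coprime, so CRT works modulo lcm(m_i) when all pairwise compatibility conditions hold.
Pairwise compatibility: gcd(m_i, m_j) must divide a_i - a_j for every pair.
Merge one congruence at a time:
  Start: x ≡ 17 (mod 18).
  Combine with x ≡ 0 (mod 9): gcd(18, 9) = 9, and 0 - 17 = -17 is NOT divisible by 9.
    ⇒ system is inconsistent (no integer solution).

No solution (the system is inconsistent).


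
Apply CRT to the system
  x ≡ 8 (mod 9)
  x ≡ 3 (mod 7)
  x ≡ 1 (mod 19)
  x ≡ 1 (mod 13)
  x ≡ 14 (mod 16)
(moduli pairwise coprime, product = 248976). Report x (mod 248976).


Product of moduli M = 9 · 7 · 19 · 13 · 16 = 248976.
Merge one congruence at a time:
  Start: x ≡ 8 (mod 9).
  Combine with x ≡ 3 (mod 7); new modulus lcm = 63.
    Write x = 8 + 9·t and substitute into x ≡ 3 (mod 7): 9·t ≡ 3 − 8 = -5 (mod 7).
    Reduce coefficients mod 7: 2·t ≡ 2 (mod 7).
    The inverse of 2 mod 7 is 4 (since 2·4 = 8 = 1·7 + 1), so t ≡ 4·2 = 8 ≡ 1 (mod 7).
    Then x = 8 + 9·1 = 17, valid modulo lcm(9, 7) = 63: x ≡ 17 (mod 63).
  Combine with x ≡ 1 (mod 19); new modulus lcm = 1197.
    Write x = 17 + 63·t and substitute into x ≡ 1 (mod 19): 63·t ≡ 1 − 17 = -16 (mod 19).
    Reduce coefficients mod 19: 6·t ≡ 3 (mod 19).
    The inverse of 6 mod 19 is 16 (since 6·16 = 96 = 5·19 + 1), so t ≡ 16·3 = 48 ≡ 10 (mod 19).
    Then x = 17 + 63·10 = 647, valid modulo lcm(63, 19) = 1197: x ≡ 647 (mod 1197).
  Combine with x ≡ 1 (mod 13); new modulus lcm = 15561.
    Write x = 647 + 1197·t and substitute into x ≡ 1 (mod 13): 1197·t ≡ 1 − 647 = -646 (mod 13).
    Reduce coefficients mod 13: 1·t ≡ 4 (mod 13).
    So t ≡ 4 (mod 13).
    Then x = 647 + 1197·4 = 5435, valid modulo lcm(1197, 13) = 15561: x ≡ 5435 (mod 15561).
  Combine with x ≡ 14 (mod 16); new modulus lcm = 248976.
    Write x = 5435 + 15561·t and substitute into x ≡ 14 (mod 16): 15561·t ≡ 14 − 5435 = -5421 (mod 16).
    Reduce coefficients mod 16: 9·t ≡ 3 (mod 16).
    The inverse of 9 mod 16 is 9 (since 9·9 = 81 = 5·16 + 1), so t ≡ 9·3 = 27 ≡ 11 (mod 16).
    Then x = 5435 + 15561·11 = 176606, valid modulo lcm(15561, 16) = 248976: x ≡ 176606 (mod 248976).
Verify against each original: 176606 mod 9 = 8, 176606 mod 7 = 3, 176606 mod 19 = 1, 176606 mod 13 = 1, 176606 mod 16 = 14.

x ≡ 176606 (mod 248976).


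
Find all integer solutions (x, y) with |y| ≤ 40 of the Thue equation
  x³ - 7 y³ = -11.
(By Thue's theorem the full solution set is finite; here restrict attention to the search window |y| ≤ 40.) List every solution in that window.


The equation is x³ - 7y³ = -11. For fixed y, x³ = 7·y³ − 11, so a solution requires the RHS to be a perfect cube.
Strategy: iterate y from -40 to 40, compute RHS = 7·y³ − 11, and check whether it is a (positive or negative) perfect cube.
Check small values of y:
  y = 0: RHS = -11 is not a perfect cube.
  y = 1: RHS = -4 is not a perfect cube.
  y = -1: RHS = -18 is not a perfect cube.
  y = 2: RHS = 45 is not a perfect cube.
  y = -2: RHS = -67 is not a perfect cube.
  y = 3: RHS = 178 is not a perfect cube.
  y = -3: RHS = -200 is not a perfect cube.
Continuing the search up to |y| = 40 finds no solutions either.
No (x, y) in the scanned range satisfies the equation.

No integer solutions with |y| ≤ 40.


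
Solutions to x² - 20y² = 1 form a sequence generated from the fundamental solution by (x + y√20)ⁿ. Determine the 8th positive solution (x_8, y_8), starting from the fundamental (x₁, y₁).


Step 1: Find the fundamental solution (x₁, y₁) of x² - 20y² = 1.
  Expand √20 as a continued fraction. a₀ = ⌊√20⌋ = 4; iterate m_{k+1} = d_k·a_k − m_k, d_{k+1} = (20 − m_{k+1}²)/d_k, a_{k+1} = ⌊(a₀ + m_{k+1})/d_{k+1}⌋ (starting m₀ = 0, d₀ = 1), with convergents p_k = a_k·p_{k-1} + p_{k-2}, q_k = a_k·q_{k-1} + q_{k-2} (p₋₁ = 1, q₋₁ = 0):
  k = 0: a₀ = 4; p₀/q₀ = 4/1; p₀² − 20·q₀² = 16 − 20 = -4.
  k = 1: m = 4, d = 4, a = ⌊(4 + 4)/4⌋ = 2; p/q = (2·4 + 1)/(2·1 + 0) = 9/2; p² − 20·q² = 81 − 80 = 1.
  The first convergent with p² − 20·q² = 1 gives the fundamental solution (x₁, y₁) = (9, 2).
Step 2: Apply the recurrence (x_{n+1}, y_{n+1}) = (x₁x_n + 20y₁y_n, x₁y_n + y₁x_n) repeatedly.
  From (x_1, y_1) = (9, 2): x_2 = 9·9 + 20·2·2 = 161; y_2 = 9·2 + 2·9 = 36.
  From (x_2, y_2) = (161, 36): x_3 = 9·161 + 20·2·36 = 2889; y_3 = 9·36 + 2·161 = 646.
  From (x_3, y_3) = (2889, 646): x_4 = 9·2889 + 20·2·646 = 51841; y_4 = 9·646 + 2·2889 = 11592.
  From (x_4, y_4) = (51841, 11592): x_5 = 9·51841 + 20·2·11592 = 930249; y_5 = 9·11592 + 2·51841 = 208010.
  From (x_5, y_5) = (930249, 208010): x_6 = 9·930249 + 20·2·208010 = 16692641; y_6 = 9·208010 + 2·930249 = 3732588.
  From (x_6, y_6) = (16692641, 3732588): x_7 = 9·16692641 + 20·2·3732588 = 299537289; y_7 = 9·3732588 + 2·16692641 = 66978574.
  From (x_7, y_7) = (299537289, 66978574): x_8 = 9·299537289 + 20·2·66978574 = 5374978561; y_8 = 9·66978574 + 2·299537289 = 1201881744.
Step 3: Verify x_8² - 20·y_8² = 28890394531209630721 - 28890394531209630720 = 1 (should be 1). ✓

(x_1, y_1) = (9, 2); (x_8, y_8) = (5374978561, 1201881744).


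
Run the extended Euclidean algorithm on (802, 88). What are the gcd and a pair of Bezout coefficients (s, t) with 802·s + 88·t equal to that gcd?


Euclidean algorithm on (802, 88) — divide until remainder is 0:
  802 = 9 · 88 + 10
  88 = 8 · 10 + 8
  10 = 1 · 8 + 2
  8 = 4 · 2 + 0
gcd(802, 88) = 2.
Track Bezout coefficients alongside the remainders: start with r₀ = 802 = a·1 + b·0 (s = 1, t = 0) and r₁ = 88 = a·0 + b·1 (s = 0, t = 1); each new remainder r_{k+1} = r_{k-1} − q_k·r_k inherits s_{k+1} = s_{k-1} − q_k·s_k, t_{k+1} = t_{k-1} − q_k·t_k, so r_k = a·s_k + b·t_k at every step:
  q = 9: r = 10, s = 1 − 9·0 = 1, t = 0 − 9·1 = -9  (check: 802·1 + 88·(-9) = 10)
  q = 8: r = 8, s = 0 − 8·1 = -8, t = 1 − 8·(-9) = 73  (check: 802·(-8) + 88·73 = 8)
  q = 1: r = 2, s = 1 − 1·(-8) = 9, t = -9 − 1·73 = -82  (check: 802·9 + 88·(-82) = 2)
The row with r = 2 (the gcd) gives the Bezout coefficients s = 9, t = -82.
Result: 802 · (9) + 88 · (-82) = 2.

gcd(802, 88) = 2; s = 9, t = -82 (check: 802·9 + 88·(-82) = 2).


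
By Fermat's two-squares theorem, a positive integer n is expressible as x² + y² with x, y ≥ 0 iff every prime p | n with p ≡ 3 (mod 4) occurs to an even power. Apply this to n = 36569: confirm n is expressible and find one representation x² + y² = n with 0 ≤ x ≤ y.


Step 1: Factor n = 36569 = 13 · 29 · 97.
Step 2: Check the mod-4 condition on each prime factor: 13 ≡ 1 (mod 4), exponent 1; 29 ≡ 1 (mod 4), exponent 1; 97 ≡ 1 (mod 4), exponent 1.
All primes ≡ 3 (mod 4) appear to even exponent (or don't appear), so by the two-squares theorem n IS expressible as a sum of two squares.
Step 3: Build a representation. Here n = 13 · 29 · 97 is a product of primes ≡ 1 (mod 4). Each prime p ≡ 1 (mod 4) is itself a sum of two squares; find a² by testing p − a² for a perfect square:
  13: 13 − 1² = 12, 13 − 2² = 9 = 3² ⇒ 13 = 2² + 3².
  29: 29 − 1² = 28, 29 − 2² = 25 = 5² ⇒ 29 = 2² + 5².
  97: 97 − 1² = 96, 97 − 2² = 93, 97 − 3² = 88, 97 − 4² = 81 = 9² ⇒ 97 = 4² + 9².
  Combine using the Brahmagupta–Fibonacci identity (a² + b²)(c² + d²) = (ac − bd)² + (ad + bc)² = (ac + bd)² + (ad − bc)²:
  13 · 29 = 377: from (2² + 3²)(2² + 5²), take (2·2 − 3·5, 2·5 + 3·2) = (4 − 15, 10 + 6) = (-11, 16); dropping signs (only squares matter) gives (11, 16); check 11² + 16² = 121 + 256 = 377 ✓.
  377 · 97 = 36569: from (11² + 16²)(4² + 9²), take (11·4 − 16·9, 11·9 + 16·4) = (44 − 144, 99 + 64) = (-100, 163); dropping signs (only squares matter) gives (100, 163); check 100² + 163² = 10000 + 26569 = 36569 ✓.
Step 4: Order so x ≤ y and verify: 100² + 163² = 10000 + 26569 = 36569 = n. ✓

n = 36569 = 100² + 163² (one valid representation with x ≤ y).


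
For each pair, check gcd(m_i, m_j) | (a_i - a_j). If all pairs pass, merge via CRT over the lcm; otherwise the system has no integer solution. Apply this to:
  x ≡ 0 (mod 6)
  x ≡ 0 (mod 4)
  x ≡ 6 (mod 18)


Moduli 6, 4, 18 are not pairwise coprime, so CRT works modulo lcm(m_i) when all pairwise compatibility conditions hold.
Pairwise compatibility: gcd(m_i, m_j) must divide a_i - a_j for every pair.
Merge one congruence at a time:
  Start: x ≡ 0 (mod 6).
  Combine with x ≡ 0 (mod 4): gcd(6, 4) = 2; 0 - 0 = 0, which IS divisible by 2, so compatible.
    Write x = 0 + 6·t and substitute into x ≡ 0 (mod 4): 6·t ≡ 0 − 0 = 0 (mod 4).
    Divide the congruence (and modulus) by g = 2: 3·t ≡ 0 (mod 2).
    Reduce coefficients mod 2: 1·t ≡ 0 (mod 2).
    So t ≡ 0 (mod 2).
    Then x = 0 + 6·0 = 0, valid modulo lcm(6, 4) = 12: x ≡ 0 (mod 12).
  Combine with x ≡ 6 (mod 18): gcd(12, 18) = 6; 6 - 0 = 6, which IS divisible by 6, so compatible.
    Write x = 0 + 12·t and substitute into x ≡ 6 (mod 18): 12·t ≡ 6 − 0 = 6 (mod 18).
    Divide the congruence (and modulus) by g = 6: 2·t ≡ 1 (mod 3).
    The inverse of 2 mod 3 is 2 (since 2·2 = 4 = 1·3 + 1), so t ≡ 2·1 = 2 ≡ 2 (mod 3).
    Then x = 0 + 12·2 = 24, valid modulo lcm(12, 18) = 36: x ≡ 24 (mod 36).
Verify: 24 mod 6 = 0, 24 mod 4 = 0, 24 mod 18 = 6.

x ≡ 24 (mod 36).


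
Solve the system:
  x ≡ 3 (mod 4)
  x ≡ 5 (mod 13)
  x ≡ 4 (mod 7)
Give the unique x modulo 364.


Moduli 4, 13, 7 are pairwise coprime; by CRT there is a unique solution modulo M = 4 · 13 · 7 = 364.
Solve pairwise, accumulating the modulus:
  Start with x ≡ 3 (mod 4).
  Combine with x ≡ 5 (mod 13): since gcd(4, 13) = 1, we get a unique residue mod 52.
    Write x = 3 + 4·t and substitute into x ≡ 5 (mod 13): 4·t ≡ 5 − 3 = 2 (mod 13).
    The inverse of 4 mod 13 is 10 (since 4·10 = 40 = 3·13 + 1), so t ≡ 10·2 = 20 ≡ 7 (mod 13).
    Then x = 3 + 4·7 = 31, valid modulo lcm(4, 13) = 52: x ≡ 31 (mod 52).
  Combine with x ≡ 4 (mod 7): since gcd(52, 7) = 1, we get a unique residue mod 364.
    Write x = 31 + 52·t and substitute into x ≡ 4 (mod 7): 52·t ≡ 4 − 31 = -27 (mod 7).
    Reduce coefficients mod 7: 3·t ≡ 1 (mod 7).
    The inverse of 3 mod 7 is 5 (since 3·5 = 15 = 2·7 + 1), so t ≡ 5·1 = 5 ≡ 5 (mod 7).
    Then x = 31 + 52·5 = 291, valid modulo lcm(52, 7) = 364: x ≡ 291 (mod 364).
Verify: 291 mod 4 = 3 ✓, 291 mod 13 = 5 ✓, 291 mod 7 = 4 ✓.

x ≡ 291 (mod 364).


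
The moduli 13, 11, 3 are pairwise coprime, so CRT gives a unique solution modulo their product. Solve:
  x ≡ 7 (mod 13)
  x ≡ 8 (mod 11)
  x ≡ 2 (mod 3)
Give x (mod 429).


Moduli 13, 11, 3 are pairwise coprime; by CRT there is a unique solution modulo M = 13 · 11 · 3 = 429.
Solve pairwise, accumulating the modulus:
  Start with x ≡ 7 (mod 13).
  Combine with x ≡ 8 (mod 11): since gcd(13, 11) = 1, we get a unique residue mod 143.
    Write x = 7 + 13·t and substitute into x ≡ 8 (mod 11): 13·t ≡ 8 − 7 = 1 (mod 11).
    Reduce coefficients mod 11: 2·t ≡ 1 (mod 11).
    The inverse of 2 mod 11 is 6 (since 2·6 = 12 = 1·11 + 1), so t ≡ 6·1 = 6 ≡ 6 (mod 11).
    Then x = 7 + 13·6 = 85, valid modulo lcm(13, 11) = 143: x ≡ 85 (mod 143).
  Combine with x ≡ 2 (mod 3): since gcd(143, 3) = 1, we get a unique residue mod 429.
    Write x = 85 + 143·t and substitute into x ≡ 2 (mod 3): 143·t ≡ 2 − 85 = -83 (mod 3).
    Reduce coefficients mod 3: 2·t ≡ 1 (mod 3).
    The inverse of 2 mod 3 is 2 (since 2·2 = 4 = 1·3 + 1), so t ≡ 2·1 = 2 ≡ 2 (mod 3).
    Then x = 85 + 143·2 = 371, valid modulo lcm(143, 3) = 429: x ≡ 371 (mod 429).
Verify: 371 mod 13 = 7 ✓, 371 mod 11 = 8 ✓, 371 mod 3 = 2 ✓.

x ≡ 371 (mod 429).


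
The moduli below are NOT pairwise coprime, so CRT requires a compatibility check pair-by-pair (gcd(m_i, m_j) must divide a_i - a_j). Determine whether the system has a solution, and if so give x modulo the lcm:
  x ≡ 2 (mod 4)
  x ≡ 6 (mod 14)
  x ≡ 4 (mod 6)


Moduli 4, 14, 6 are not pairwise coprime, so CRT works modulo lcm(m_i) when all pairwise compatibility conditions hold.
Pairwise compatibility: gcd(m_i, m_j) must divide a_i - a_j for every pair.
Merge one congruence at a time:
  Start: x ≡ 2 (mod 4).
  Combine with x ≡ 6 (mod 14): gcd(4, 14) = 2; 6 - 2 = 4, which IS divisible by 2, so compatible.
    Write x = 2 + 4·t and substitute into x ≡ 6 (mod 14): 4·t ≡ 6 − 2 = 4 (mod 14).
    Divide the congruence (and modulus) by g = 2: 2·t ≡ 2 (mod 7).
    The inverse of 2 mod 7 is 4 (since 2·4 = 8 = 1·7 + 1), so t ≡ 4·2 = 8 ≡ 1 (mod 7).
    Then x = 2 + 4·1 = 6, valid modulo lcm(4, 14) = 28: x ≡ 6 (mod 28).
  Combine with x ≡ 4 (mod 6): gcd(28, 6) = 2; 4 - 6 = -2, which IS divisible by 2, so compatible.
    Write x = 6 + 28·t and substitute into x ≡ 4 (mod 6): 28·t ≡ 4 − 6 = -2 (mod 6).
    Divide the congruence (and modulus) by g = 2: 14·t ≡ -1 (mod 3).
    Reduce coefficients mod 3: 2·t ≡ 2 (mod 3).
    The inverse of 2 mod 3 is 2 (since 2·2 = 4 = 1·3 + 1), so t ≡ 2·2 = 4 ≡ 1 (mod 3).
    Then x = 6 + 28·1 = 34, valid modulo lcm(28, 6) = 84: x ≡ 34 (mod 84).
Verify: 34 mod 4 = 2, 34 mod 14 = 6, 34 mod 6 = 4.

x ≡ 34 (mod 84).


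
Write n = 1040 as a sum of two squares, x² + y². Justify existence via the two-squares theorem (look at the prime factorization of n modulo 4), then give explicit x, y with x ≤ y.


Step 1: Factor n = 1040 = 2^4 · 5 · 13.
Step 2: Check the mod-4 condition on each prime factor: 2 = 2 (special); 5 ≡ 1 (mod 4), exponent 1; 13 ≡ 1 (mod 4), exponent 1.
All primes ≡ 3 (mod 4) appear to even exponent (or don't appear), so by the two-squares theorem n IS expressible as a sum of two squares.
Step 3: Build a representation. Group n = k² · m with k = 4 and m = 5 · 13 = 65 (a product of primes ≡ 1 (mod 4)); a representation of m scales to one of n via (k·x)² + (k·y)² = k²(x² + y²). Each prime p ≡ 1 (mod 4) is itself a sum of two squares; find a² by testing p − a² for a perfect square:
  5: 5 − 1² = 4 = 2² ⇒ 5 = 1² + 2².
  13: 13 − 1² = 12, 13 − 2² = 9 = 3² ⇒ 13 = 2² + 3².
  Combine using the Brahmagupta–Fibonacci identity (a² + b²)(c² + d²) = (ac − bd)² + (ad + bc)² = (ac + bd)² + (ad − bc)²:
  5 · 13 = 65: from (1² + 2²)(2² + 3²), take (1·2 − 2·3, 1·3 + 2·2) = (2 − 6, 3 + 4) = (-4, 7); dropping signs (only squares matter) gives (4, 7); check 4² + 7² = 16 + 49 = 65 ✓.
  Scale by k = 4: (4·4, 4·7) = (16, 28).
Step 4: Order so x ≤ y and verify: 16² + 28² = 256 + 784 = 1040 = n. ✓

n = 1040 = 16² + 28² (one valid representation with x ≤ y).


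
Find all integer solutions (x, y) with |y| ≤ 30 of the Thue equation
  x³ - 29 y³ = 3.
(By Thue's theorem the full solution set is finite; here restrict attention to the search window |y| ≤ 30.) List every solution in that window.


The equation is x³ - 29y³ = 3. For fixed y, x³ = 29·y³ + 3, so a solution requires the RHS to be a perfect cube.
Strategy: iterate y from -30 to 30, compute RHS = 29·y³ + 3, and check whether it is a (positive or negative) perfect cube.
Check small values of y:
  y = 0: RHS = 3 is not a perfect cube.
  y = 1: RHS = 32 is not a perfect cube.
  y = -1: RHS = -26 is not a perfect cube.
  y = 2: RHS = 235 is not a perfect cube.
  y = -2: RHS = -229 is not a perfect cube.
  y = 3: RHS = 786 is not a perfect cube.
  y = -3: RHS = -780 is not a perfect cube.
Continuing the search up to |y| = 30 finds no solutions either.
No (x, y) in the scanned range satisfies the equation.

No integer solutions with |y| ≤ 30.


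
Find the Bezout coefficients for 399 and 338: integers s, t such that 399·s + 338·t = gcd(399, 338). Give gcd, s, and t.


Euclidean algorithm on (399, 338) — divide until remainder is 0:
  399 = 1 · 338 + 61
  338 = 5 · 61 + 33
  61 = 1 · 33 + 28
  33 = 1 · 28 + 5
  28 = 5 · 5 + 3
  5 = 1 · 3 + 2
  3 = 1 · 2 + 1
  2 = 2 · 1 + 0
gcd(399, 338) = 1.
Track Bezout coefficients alongside the remainders: start with r₀ = 399 = a·1 + b·0 (s = 1, t = 0) and r₁ = 338 = a·0 + b·1 (s = 0, t = 1); each new remainder r_{k+1} = r_{k-1} − q_k·r_k inherits s_{k+1} = s_{k-1} − q_k·s_k, t_{k+1} = t_{k-1} − q_k·t_k, so r_k = a·s_k + b·t_k at every step:
  q = 1: r = 61, s = 1 − 1·0 = 1, t = 0 − 1·1 = -1  (check: 399·1 + 338·(-1) = 61)
  q = 5: r = 33, s = 0 − 5·1 = -5, t = 1 − 5·(-1) = 6  (check: 399·(-5) + 338·6 = 33)
  q = 1: r = 28, s = 1 − 1·(-5) = 6, t = -1 − 1·6 = -7  (check: 399·6 + 338·(-7) = 28)
  q = 1: r = 5, s = -5 − 1·6 = -11, t = 6 − 1·(-7) = 13  (check: 399·(-11) + 338·13 = 5)
  q = 5: r = 3, s = 6 − 5·(-11) = 61, t = -7 − 5·13 = -72  (check: 399·61 + 338·(-72) = 3)
  q = 1: r = 2, s = -11 − 1·61 = -72, t = 13 − 1·(-72) = 85  (check: 399·(-72) + 338·85 = 2)
  q = 1: r = 1, s = 61 − 1·(-72) = 133, t = -72 − 1·85 = -157  (check: 399·133 + 338·(-157) = 1)
The row with r = 1 (the gcd) gives the Bezout coefficients s = 133, t = -157.
Result: 399 · (133) + 338 · (-157) = 1.

gcd(399, 338) = 1; s = 133, t = -157 (check: 399·133 + 338·(-157) = 1).


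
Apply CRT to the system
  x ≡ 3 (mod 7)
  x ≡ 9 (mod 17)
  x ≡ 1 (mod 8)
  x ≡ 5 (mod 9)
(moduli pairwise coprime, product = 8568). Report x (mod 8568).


Product of moduli M = 7 · 17 · 8 · 9 = 8568.
Merge one congruence at a time:
  Start: x ≡ 3 (mod 7).
  Combine with x ≡ 9 (mod 17); new modulus lcm = 119.
    Write x = 3 + 7·t and substitute into x ≡ 9 (mod 17): 7·t ≡ 9 − 3 = 6 (mod 17).
    The inverse of 7 mod 17 is 5 (since 7·5 = 35 = 2·17 + 1), so t ≡ 5·6 = 30 ≡ 13 (mod 17).
    Then x = 3 + 7·13 = 94, valid modulo lcm(7, 17) = 119: x ≡ 94 (mod 119).
  Combine with x ≡ 1 (mod 8); new modulus lcm = 952.
    Write x = 94 + 119·t and substitute into x ≡ 1 (mod 8): 119·t ≡ 1 − 94 = -93 (mod 8).
    Reduce coefficients mod 8: 7·t ≡ 3 (mod 8).
    The inverse of 7 mod 8 is 7 (since 7·7 = 49 = 6·8 + 1), so t ≡ 7·3 = 21 ≡ 5 (mod 8).
    Then x = 94 + 119·5 = 689, valid modulo lcm(119, 8) = 952: x ≡ 689 (mod 952).
  Combine with x ≡ 5 (mod 9); new modulus lcm = 8568.
    Write x = 689 + 952·t and substitute into x ≡ 5 (mod 9): 952·t ≡ 5 − 689 = -684 (mod 9).
    Reduce coefficients mod 9: 7·t ≡ 0 (mod 9).
    The inverse of 7 mod 9 is 4 (since 7·4 = 28 = 3·9 + 1), so t ≡ 4·0 = 0 ≡ 0 (mod 9).
    Then x = 689 + 952·0 = 689, valid modulo lcm(952, 9) = 8568: x ≡ 689 (mod 8568).
Verify against each original: 689 mod 7 = 3, 689 mod 17 = 9, 689 mod 8 = 1, 689 mod 9 = 5.

x ≡ 689 (mod 8568).


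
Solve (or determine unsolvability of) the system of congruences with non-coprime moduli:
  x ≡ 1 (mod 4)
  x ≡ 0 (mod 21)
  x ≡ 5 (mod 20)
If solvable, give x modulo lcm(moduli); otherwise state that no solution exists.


Moduli 4, 21, 20 are not pairwise coprime, so CRT works modulo lcm(m_i) when all pairwise compatibility conditions hold.
Pairwise compatibility: gcd(m_i, m_j) must divide a_i - a_j for every pair.
Merge one congruence at a time:
  Start: x ≡ 1 (mod 4).
  Combine with x ≡ 0 (mod 21): gcd(4, 21) = 1; 0 - 1 = -1, which IS divisible by 1, so compatible.
    Write x = 1 + 4·t and substitute into x ≡ 0 (mod 21): 4·t ≡ 0 − 1 = -1 (mod 21).
    Reduce coefficients mod 21: 4·t ≡ 20 (mod 21).
    The inverse of 4 mod 21 is 16 (since 4·16 = 64 = 3·21 + 1), so t ≡ 16·20 = 320 ≡ 5 (mod 21).
    Then x = 1 + 4·5 = 21, valid modulo lcm(4, 21) = 84: x ≡ 21 (mod 84).
  Combine with x ≡ 5 (mod 20): gcd(84, 20) = 4; 5 - 21 = -16, which IS divisible by 4, so compatible.
    Write x = 21 + 84·t and substitute into x ≡ 5 (mod 20): 84·t ≡ 5 − 21 = -16 (mod 20).
    Divide the congruence (and modulus) by g = 4: 21·t ≡ -4 (mod 5).
    Reduce coefficients mod 5: 1·t ≡ 1 (mod 5).
    So t ≡ 1 (mod 5).
    Then x = 21 + 84·1 = 105, valid modulo lcm(84, 20) = 420: x ≡ 105 (mod 420).
Verify: 105 mod 4 = 1, 105 mod 21 = 0, 105 mod 20 = 5.

x ≡ 105 (mod 420).


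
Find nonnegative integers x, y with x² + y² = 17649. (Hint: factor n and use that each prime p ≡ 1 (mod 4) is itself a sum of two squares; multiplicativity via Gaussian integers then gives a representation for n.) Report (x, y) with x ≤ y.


Step 1: Factor n = 17649 = 3^2 · 37 · 53.
Step 2: Check the mod-4 condition on each prime factor: 3 ≡ 3 (mod 4), exponent 2 (must be even); 37 ≡ 1 (mod 4), exponent 1; 53 ≡ 1 (mod 4), exponent 1.
All primes ≡ 3 (mod 4) appear to even exponent (or don't appear), so by the two-squares theorem n IS expressible as a sum of two squares.
Step 3: Build a representation. Group n = k² · m with k = 3 and m = 37 · 53 = 1961 (a product of primes ≡ 1 (mod 4)); a representation of m scales to one of n via (k·x)² + (k·y)² = k²(x² + y²). Each prime p ≡ 1 (mod 4) is itself a sum of two squares; find a² by testing p − a² for a perfect square:
  37: 37 − 1² = 36 = 6² ⇒ 37 = 1² + 6².
  53: 53 − 1² = 52, 53 − 2² = 49 = 7² ⇒ 53 = 2² + 7².
  Combine using the Brahmagupta–Fibonacci identity (a² + b²)(c² + d²) = (ac − bd)² + (ad + bc)² = (ac + bd)² + (ad − bc)²:
  37 · 53 = 1961: from (1² + 6²)(2² + 7²), take (1·2 − 6·7, 1·7 + 6·2) = (2 − 42, 7 + 12) = (-40, 19); dropping signs (only squares matter) gives (40, 19); check 40² + 19² = 1600 + 361 = 1961 ✓.
  Scale by k = 3: (3·40, 3·19) = (120, 57).
Step 4: Order so x ≤ y and verify: 57² + 120² = 3249 + 14400 = 17649 = n. ✓

n = 17649 = 57² + 120² (one valid representation with x ≤ y).


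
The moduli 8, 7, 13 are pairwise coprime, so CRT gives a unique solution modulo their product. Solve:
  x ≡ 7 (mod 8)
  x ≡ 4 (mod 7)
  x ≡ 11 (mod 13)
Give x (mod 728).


Moduli 8, 7, 13 are pairwise coprime; by CRT there is a unique solution modulo M = 8 · 7 · 13 = 728.
Solve pairwise, accumulating the modulus:
  Start with x ≡ 7 (mod 8).
  Combine with x ≡ 4 (mod 7): since gcd(8, 7) = 1, we get a unique residue mod 56.
    Write x = 7 + 8·t and substitute into x ≡ 4 (mod 7): 8·t ≡ 4 − 7 = -3 (mod 7).
    Reduce coefficients mod 7: 1·t ≡ 4 (mod 7).
    So t ≡ 4 (mod 7).
    Then x = 7 + 8·4 = 39, valid modulo lcm(8, 7) = 56: x ≡ 39 (mod 56).
  Combine with x ≡ 11 (mod 13): since gcd(56, 13) = 1, we get a unique residue mod 728.
    Write x = 39 + 56·t and substitute into x ≡ 11 (mod 13): 56·t ≡ 11 − 39 = -28 (mod 13).
    Reduce coefficients mod 13: 4·t ≡ 11 (mod 13).
    The inverse of 4 mod 13 is 10 (since 4·10 = 40 = 3·13 + 1), so t ≡ 10·11 = 110 ≡ 6 (mod 13).
    Then x = 39 + 56·6 = 375, valid modulo lcm(56, 13) = 728: x ≡ 375 (mod 728).
Verify: 375 mod 8 = 7 ✓, 375 mod 7 = 4 ✓, 375 mod 13 = 11 ✓.

x ≡ 375 (mod 728).


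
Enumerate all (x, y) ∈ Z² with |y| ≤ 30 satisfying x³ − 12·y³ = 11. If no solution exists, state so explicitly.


The equation is x³ - 12y³ = 11. For fixed y, x³ = 12·y³ + 11, so a solution requires the RHS to be a perfect cube.
Strategy: iterate y from -30 to 30, compute RHS = 12·y³ + 11, and check whether it is a (positive or negative) perfect cube.
Check small values of y:
  y = 0: RHS = 11 is not a perfect cube.
  y = 1: RHS = 23 is not a perfect cube.
  y = -1: RHS = -1 = (-1)³ ⇒ x = -1 works.
  y = 2: RHS = 107 is not a perfect cube.
  y = -2: RHS = -85 is not a perfect cube.
  y = 3: RHS = 335 is not a perfect cube.
  y = -3: RHS = -313 is not a perfect cube.
Continuing the search up to |y| = 30 finds no further solutions beyond those listed.
Collected solutions: (-1, -1).

Solutions (with |y| ≤ 30): (-1, -1).
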